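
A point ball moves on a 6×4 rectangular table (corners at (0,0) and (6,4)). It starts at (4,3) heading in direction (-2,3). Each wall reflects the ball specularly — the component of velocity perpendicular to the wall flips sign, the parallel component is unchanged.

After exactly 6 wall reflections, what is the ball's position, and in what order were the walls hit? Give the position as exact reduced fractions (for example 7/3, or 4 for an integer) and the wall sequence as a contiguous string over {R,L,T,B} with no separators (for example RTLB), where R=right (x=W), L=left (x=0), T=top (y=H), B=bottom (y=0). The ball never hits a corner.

1. t=1/3 → T at (10/3,4); v=(-2,-3)
2. t=4/3 → B at (2/3,0); v=(-2,3)
3. t=1/3 → L at (0,1); v=(2,3)
4. t=1 → T at (2,4); v=(2,-3)
5. t=4/3 → B at (14/3,0); v=(2,3)
6. t=2/3 → R at (6,2); v=(-2,3)

Final position: (6,2)
Wall sequence: TBLTBR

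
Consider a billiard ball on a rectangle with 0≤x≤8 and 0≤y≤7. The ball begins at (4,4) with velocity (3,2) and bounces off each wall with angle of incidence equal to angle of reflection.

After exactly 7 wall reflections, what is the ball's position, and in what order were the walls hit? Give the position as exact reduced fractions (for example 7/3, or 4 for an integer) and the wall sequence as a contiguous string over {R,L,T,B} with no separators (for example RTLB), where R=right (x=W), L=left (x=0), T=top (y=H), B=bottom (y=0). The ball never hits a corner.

1. t=4/3 → R at (8,20/3); v=(-3,2)
2. t=1/6 → T at (15/2,7); v=(-3,-2)
3. t=5/2 → L at (0,2); v=(3,-2)
4. t=1 → B at (3,0); v=(3,2)
5. t=5/3 → R at (8,10/3); v=(-3,2)
6. t=11/6 → T at (5/2,7); v=(-3,-2)
7. t=5/6 → L at (0,16/3); v=(3,-2)

Final position: (0,16/3)
Wall sequence: RTLBRTL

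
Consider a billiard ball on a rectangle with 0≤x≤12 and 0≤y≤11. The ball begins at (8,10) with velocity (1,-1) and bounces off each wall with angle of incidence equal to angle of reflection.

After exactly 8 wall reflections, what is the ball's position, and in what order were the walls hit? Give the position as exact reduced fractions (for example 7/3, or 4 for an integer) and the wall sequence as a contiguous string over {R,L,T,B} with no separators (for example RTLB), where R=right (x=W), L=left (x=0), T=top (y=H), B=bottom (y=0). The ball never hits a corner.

1. t=4 → R at (12,6); v=(-1,-1)
2. t=6 → B at (6,0); v=(-1,1)
3. t=6 → L at (0,6); v=(1,1)
4. t=5 → T at (5,11); v=(1,-1)
5. t=7 → R at (12,4); v=(-1,-1)
6. t=4 → B at (8,0); v=(-1,1)
7. t=8 → L at (0,8); v=(1,1)
8. t=3 → T at (3,11); v=(1,-1)

Final position: (3,11)
Wall sequence: RBLTRBLT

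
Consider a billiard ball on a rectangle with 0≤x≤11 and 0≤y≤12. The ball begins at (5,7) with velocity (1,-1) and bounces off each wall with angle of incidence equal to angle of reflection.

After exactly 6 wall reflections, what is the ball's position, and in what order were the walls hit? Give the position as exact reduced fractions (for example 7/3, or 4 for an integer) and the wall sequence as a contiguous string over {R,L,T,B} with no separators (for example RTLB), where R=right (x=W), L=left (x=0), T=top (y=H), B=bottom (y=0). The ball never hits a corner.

1. t=6 → R at (11,1); v=(-1,-1)
2. t=1 → B at (10,0); v=(-1,1)
3. t=10 → L at (0,10); v=(1,1)
4. t=2 → T at (2,12); v=(1,-1)
5. t=9 → R at (11,3); v=(-1,-1)
6. t=3 → B at (8,0); v=(-1,1)

Final position: (8,0)
Wall sequence: RBLTRB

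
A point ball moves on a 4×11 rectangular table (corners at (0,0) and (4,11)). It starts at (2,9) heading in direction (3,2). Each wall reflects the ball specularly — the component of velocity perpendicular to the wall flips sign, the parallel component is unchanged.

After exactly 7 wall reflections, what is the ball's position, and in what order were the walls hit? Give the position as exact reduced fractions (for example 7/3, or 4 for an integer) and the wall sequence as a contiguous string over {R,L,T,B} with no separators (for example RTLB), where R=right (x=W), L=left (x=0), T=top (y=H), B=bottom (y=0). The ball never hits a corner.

Final position: (5/2,0)
Wall sequence: RTLRLRB

1. t=2/3 → R at (4,31/3); v=(-3,2)
2. t=1/3 → T at (3,11); v=(-3,-2)
3. t=1 → L at (0,9); v=(3,-2)
4. t=4/3 → R at (4,19/3); v=(-3,-2)
5. t=4/3 → L at (0,11/3); v=(3,-2)
6. t=4/3 → R at (4,1); v=(-3,-2)
7. t=1/2 → B at (5/2,0); v=(-3,2)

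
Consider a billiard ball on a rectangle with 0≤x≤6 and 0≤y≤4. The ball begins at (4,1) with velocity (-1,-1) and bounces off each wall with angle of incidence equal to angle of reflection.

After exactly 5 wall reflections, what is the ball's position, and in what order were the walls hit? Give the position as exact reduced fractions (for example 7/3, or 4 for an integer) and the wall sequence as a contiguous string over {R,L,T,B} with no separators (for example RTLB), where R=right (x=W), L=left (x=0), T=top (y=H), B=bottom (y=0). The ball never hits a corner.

Final position: (6,1)
Wall sequence: BLTBR

1. t=1 → B at (3,0); v=(-1,1)
2. t=3 → L at (0,3); v=(1,1)
3. t=1 → T at (1,4); v=(1,-1)
4. t=4 → B at (5,0); v=(1,1)
5. t=1 → R at (6,1); v=(-1,1)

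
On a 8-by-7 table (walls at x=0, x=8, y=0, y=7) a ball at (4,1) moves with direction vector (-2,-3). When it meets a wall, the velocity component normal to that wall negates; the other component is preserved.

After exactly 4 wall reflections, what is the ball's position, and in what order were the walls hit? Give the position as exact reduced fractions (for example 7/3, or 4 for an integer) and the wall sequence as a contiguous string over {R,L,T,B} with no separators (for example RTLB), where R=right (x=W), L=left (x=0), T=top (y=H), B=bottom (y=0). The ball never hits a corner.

Final position: (6,0)
Wall sequence: BLTB

1. t=1/3 → B at (10/3,0); v=(-2,3)
2. t=5/3 → L at (0,5); v=(2,3)
3. t=2/3 → T at (4/3,7); v=(2,-3)
4. t=7/3 → B at (6,0); v=(2,3)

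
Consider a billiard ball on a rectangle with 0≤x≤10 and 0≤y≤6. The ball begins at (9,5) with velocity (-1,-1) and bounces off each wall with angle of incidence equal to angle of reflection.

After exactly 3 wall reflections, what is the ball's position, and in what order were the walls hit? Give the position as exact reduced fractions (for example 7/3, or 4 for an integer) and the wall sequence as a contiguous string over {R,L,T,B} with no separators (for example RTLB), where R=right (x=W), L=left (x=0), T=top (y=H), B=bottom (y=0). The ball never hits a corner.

Final position: (2,6)
Wall sequence: BLT

1. t=5 → B at (4,0); v=(-1,1)
2. t=4 → L at (0,4); v=(1,1)
3. t=2 → T at (2,6); v=(1,-1)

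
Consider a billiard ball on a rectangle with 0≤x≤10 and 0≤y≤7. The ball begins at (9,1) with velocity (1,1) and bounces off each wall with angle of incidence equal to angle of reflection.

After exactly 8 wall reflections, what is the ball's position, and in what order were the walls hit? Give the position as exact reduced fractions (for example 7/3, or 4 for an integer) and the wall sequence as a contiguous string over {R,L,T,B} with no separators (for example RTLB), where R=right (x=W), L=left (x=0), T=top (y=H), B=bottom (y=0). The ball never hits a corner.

Final position: (0,4)
Wall sequence: RTLBTRBL

1. t=1 → R at (10,2); v=(-1,1)
2. t=5 → T at (5,7); v=(-1,-1)
3. t=5 → L at (0,2); v=(1,-1)
4. t=2 → B at (2,0); v=(1,1)
5. t=7 → T at (9,7); v=(1,-1)
6. t=1 → R at (10,6); v=(-1,-1)
7. t=6 → B at (4,0); v=(-1,1)
8. t=4 → L at (0,4); v=(1,1)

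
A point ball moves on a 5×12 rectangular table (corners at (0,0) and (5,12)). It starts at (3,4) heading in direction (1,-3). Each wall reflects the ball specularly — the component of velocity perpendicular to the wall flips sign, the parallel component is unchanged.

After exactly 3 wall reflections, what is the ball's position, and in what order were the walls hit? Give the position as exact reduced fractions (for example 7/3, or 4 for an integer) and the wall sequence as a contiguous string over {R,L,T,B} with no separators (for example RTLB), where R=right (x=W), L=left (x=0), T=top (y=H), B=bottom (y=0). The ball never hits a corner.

Final position: (5/3,12)
Wall sequence: BRT

1. t=4/3 → B at (13/3,0); v=(1,3)
2. t=2/3 → R at (5,2); v=(-1,3)
3. t=10/3 → T at (5/3,12); v=(-1,-3)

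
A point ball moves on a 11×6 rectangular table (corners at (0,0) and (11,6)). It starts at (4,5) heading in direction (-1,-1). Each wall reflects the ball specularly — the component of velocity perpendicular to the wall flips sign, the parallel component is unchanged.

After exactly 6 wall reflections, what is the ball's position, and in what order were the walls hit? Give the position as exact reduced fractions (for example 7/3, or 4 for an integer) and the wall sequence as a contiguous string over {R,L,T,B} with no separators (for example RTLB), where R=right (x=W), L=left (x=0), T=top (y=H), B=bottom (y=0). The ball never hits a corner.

Final position: (3,6)
Wall sequence: LBTRBT

1. t=4 → L at (0,1); v=(1,-1)
2. t=1 → B at (1,0); v=(1,1)
3. t=6 → T at (7,6); v=(1,-1)
4. t=4 → R at (11,2); v=(-1,-1)
5. t=2 → B at (9,0); v=(-1,1)
6. t=6 → T at (3,6); v=(-1,-1)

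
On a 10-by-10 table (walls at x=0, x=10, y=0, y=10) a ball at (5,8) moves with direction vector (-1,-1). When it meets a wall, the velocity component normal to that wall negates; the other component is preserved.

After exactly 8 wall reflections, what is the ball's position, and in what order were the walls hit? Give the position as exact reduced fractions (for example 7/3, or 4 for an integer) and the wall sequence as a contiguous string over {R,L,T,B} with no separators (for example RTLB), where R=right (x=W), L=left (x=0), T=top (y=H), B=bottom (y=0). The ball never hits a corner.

1. t=5 → L at (0,3); v=(1,-1)
2. t=3 → B at (3,0); v=(1,1)
3. t=7 → R at (10,7); v=(-1,1)
4. t=3 → T at (7,10); v=(-1,-1)
5. t=7 → L at (0,3); v=(1,-1)
6. t=3 → B at (3,0); v=(1,1)
7. t=7 → R at (10,7); v=(-1,1)
8. t=3 → T at (7,10); v=(-1,-1)

Final position: (7,10)
Wall sequence: LBRTLBRT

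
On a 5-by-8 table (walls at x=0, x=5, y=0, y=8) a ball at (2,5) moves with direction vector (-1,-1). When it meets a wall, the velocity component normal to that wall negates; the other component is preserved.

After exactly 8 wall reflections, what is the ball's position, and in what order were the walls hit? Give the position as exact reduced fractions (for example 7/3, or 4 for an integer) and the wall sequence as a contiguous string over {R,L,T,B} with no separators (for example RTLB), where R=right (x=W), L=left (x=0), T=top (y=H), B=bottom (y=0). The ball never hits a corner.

1. t=2 → L at (0,3); v=(1,-1)
2. t=3 → B at (3,0); v=(1,1)
3. t=2 → R at (5,2); v=(-1,1)
4. t=5 → L at (0,7); v=(1,1)
5. t=1 → T at (1,8); v=(1,-1)
6. t=4 → R at (5,4); v=(-1,-1)
7. t=4 → B at (1,0); v=(-1,1)
8. t=1 → L at (0,1); v=(1,1)

Final position: (0,1)
Wall sequence: LBRLTRBL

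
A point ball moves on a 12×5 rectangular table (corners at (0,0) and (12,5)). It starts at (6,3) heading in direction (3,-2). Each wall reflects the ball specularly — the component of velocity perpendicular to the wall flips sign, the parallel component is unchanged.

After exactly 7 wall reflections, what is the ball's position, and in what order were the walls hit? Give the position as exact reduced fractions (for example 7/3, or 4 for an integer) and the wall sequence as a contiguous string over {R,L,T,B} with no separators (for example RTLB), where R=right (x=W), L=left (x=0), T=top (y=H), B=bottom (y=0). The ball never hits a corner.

1. t=3/2 → B at (21/2,0); v=(3,2)
2. t=1/2 → R at (12,1); v=(-3,2)
3. t=2 → T at (6,5); v=(-3,-2)
4. t=2 → L at (0,1); v=(3,-2)
5. t=1/2 → B at (3/2,0); v=(3,2)
6. t=5/2 → T at (9,5); v=(3,-2)
7. t=1 → R at (12,3); v=(-3,-2)

Final position: (12,3)
Wall sequence: BRTLBTR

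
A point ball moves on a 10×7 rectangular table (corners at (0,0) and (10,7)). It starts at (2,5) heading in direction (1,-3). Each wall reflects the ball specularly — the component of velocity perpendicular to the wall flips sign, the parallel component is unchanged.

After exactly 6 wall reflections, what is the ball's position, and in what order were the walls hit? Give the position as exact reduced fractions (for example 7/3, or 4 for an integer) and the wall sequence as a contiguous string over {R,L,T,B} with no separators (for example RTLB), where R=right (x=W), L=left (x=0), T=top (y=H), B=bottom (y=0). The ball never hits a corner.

1. t=5/3 → B at (11/3,0); v=(1,3)
2. t=7/3 → T at (6,7); v=(1,-3)
3. t=7/3 → B at (25/3,0); v=(1,3)
4. t=5/3 → R at (10,5); v=(-1,3)
5. t=2/3 → T at (28/3,7); v=(-1,-3)
6. t=7/3 → B at (7,0); v=(-1,3)

Final position: (7,0)
Wall sequence: BTBRTB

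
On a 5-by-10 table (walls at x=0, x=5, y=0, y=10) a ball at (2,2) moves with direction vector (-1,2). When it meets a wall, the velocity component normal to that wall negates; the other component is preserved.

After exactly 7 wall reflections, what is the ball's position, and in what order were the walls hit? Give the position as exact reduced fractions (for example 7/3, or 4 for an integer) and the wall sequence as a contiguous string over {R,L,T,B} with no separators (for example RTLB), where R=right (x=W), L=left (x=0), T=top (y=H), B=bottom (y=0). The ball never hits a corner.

1. t=2 → L at (0,6); v=(1,2)
2. t=2 → T at (2,10); v=(1,-2)
3. t=3 → R at (5,4); v=(-1,-2)
4. t=2 → B at (3,0); v=(-1,2)
5. t=3 → L at (0,6); v=(1,2)
6. t=2 → T at (2,10); v=(1,-2)
7. t=3 → R at (5,4); v=(-1,-2)

Final position: (5,4)
Wall sequence: LTRBLTR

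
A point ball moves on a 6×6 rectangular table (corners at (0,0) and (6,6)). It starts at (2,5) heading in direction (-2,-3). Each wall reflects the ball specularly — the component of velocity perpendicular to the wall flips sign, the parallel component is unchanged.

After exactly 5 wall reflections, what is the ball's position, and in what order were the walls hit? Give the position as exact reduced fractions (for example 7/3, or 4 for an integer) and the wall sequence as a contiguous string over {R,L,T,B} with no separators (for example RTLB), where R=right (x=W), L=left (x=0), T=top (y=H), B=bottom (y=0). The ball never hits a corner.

Final position: (8/3,0)
Wall sequence: LBTRB

1. t=1 → L at (0,2); v=(2,-3)
2. t=2/3 → B at (4/3,0); v=(2,3)
3. t=2 → T at (16/3,6); v=(2,-3)
4. t=1/3 → R at (6,5); v=(-2,-3)
5. t=5/3 → B at (8/3,0); v=(-2,3)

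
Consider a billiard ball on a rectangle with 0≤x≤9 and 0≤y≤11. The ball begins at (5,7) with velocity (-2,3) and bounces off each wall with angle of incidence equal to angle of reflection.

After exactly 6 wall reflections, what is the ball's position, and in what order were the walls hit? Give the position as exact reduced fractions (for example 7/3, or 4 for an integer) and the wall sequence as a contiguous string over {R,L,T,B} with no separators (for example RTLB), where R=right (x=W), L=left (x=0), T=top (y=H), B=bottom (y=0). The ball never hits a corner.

1. t=4/3 → T at (7/3,11); v=(-2,-3)
2. t=7/6 → L at (0,15/2); v=(2,-3)
3. t=5/2 → B at (5,0); v=(2,3)
4. t=2 → R at (9,6); v=(-2,3)
5. t=5/3 → T at (17/3,11); v=(-2,-3)
6. t=17/6 → L at (0,5/2); v=(2,-3)

Final position: (0,5/2)
Wall sequence: TLBRTL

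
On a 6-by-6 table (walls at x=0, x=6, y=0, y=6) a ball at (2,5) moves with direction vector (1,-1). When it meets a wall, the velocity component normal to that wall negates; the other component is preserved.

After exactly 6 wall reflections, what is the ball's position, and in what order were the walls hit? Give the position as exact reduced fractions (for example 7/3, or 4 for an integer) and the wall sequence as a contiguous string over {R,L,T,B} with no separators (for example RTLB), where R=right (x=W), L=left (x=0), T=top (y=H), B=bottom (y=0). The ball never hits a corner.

1. t=4 → R at (6,1); v=(-1,-1)
2. t=1 → B at (5,0); v=(-1,1)
3. t=5 → L at (0,5); v=(1,1)
4. t=1 → T at (1,6); v=(1,-1)
5. t=5 → R at (6,1); v=(-1,-1)
6. t=1 → B at (5,0); v=(-1,1)

Final position: (5,0)
Wall sequence: RBLTRB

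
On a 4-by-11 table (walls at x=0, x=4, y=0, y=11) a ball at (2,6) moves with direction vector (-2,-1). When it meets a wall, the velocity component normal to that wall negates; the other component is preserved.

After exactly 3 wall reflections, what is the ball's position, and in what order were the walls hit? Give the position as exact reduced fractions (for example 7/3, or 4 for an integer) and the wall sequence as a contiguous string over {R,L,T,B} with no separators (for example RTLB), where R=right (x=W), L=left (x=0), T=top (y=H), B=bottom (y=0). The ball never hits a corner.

1. t=1 → L at (0,5); v=(2,-1)
2. t=2 → R at (4,3); v=(-2,-1)
3. t=2 → L at (0,1); v=(2,-1)

Final position: (0,1)
Wall sequence: LRL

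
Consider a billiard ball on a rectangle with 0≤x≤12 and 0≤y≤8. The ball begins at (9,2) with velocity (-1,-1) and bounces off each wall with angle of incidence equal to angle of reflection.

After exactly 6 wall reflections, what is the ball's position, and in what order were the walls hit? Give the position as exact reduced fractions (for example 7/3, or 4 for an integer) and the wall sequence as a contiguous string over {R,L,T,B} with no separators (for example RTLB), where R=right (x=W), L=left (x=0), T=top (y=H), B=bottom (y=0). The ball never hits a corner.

1. t=2 → B at (7,0); v=(-1,1)
2. t=7 → L at (0,7); v=(1,1)
3. t=1 → T at (1,8); v=(1,-1)
4. t=8 → B at (9,0); v=(1,1)
5. t=3 → R at (12,3); v=(-1,1)
6. t=5 → T at (7,8); v=(-1,-1)

Final position: (7,8)
Wall sequence: BLTBRT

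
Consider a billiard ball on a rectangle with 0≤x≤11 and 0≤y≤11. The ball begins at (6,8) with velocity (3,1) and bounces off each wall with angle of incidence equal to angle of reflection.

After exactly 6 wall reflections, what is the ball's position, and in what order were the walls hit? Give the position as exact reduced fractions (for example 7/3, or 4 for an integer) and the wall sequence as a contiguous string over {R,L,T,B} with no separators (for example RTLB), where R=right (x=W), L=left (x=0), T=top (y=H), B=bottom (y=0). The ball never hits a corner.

Final position: (4,0)
Wall sequence: RTLRLB

1. t=5/3 → R at (11,29/3); v=(-3,1)
2. t=4/3 → T at (7,11); v=(-3,-1)
3. t=7/3 → L at (0,26/3); v=(3,-1)
4. t=11/3 → R at (11,5); v=(-3,-1)
5. t=11/3 → L at (0,4/3); v=(3,-1)
6. t=4/3 → B at (4,0); v=(3,1)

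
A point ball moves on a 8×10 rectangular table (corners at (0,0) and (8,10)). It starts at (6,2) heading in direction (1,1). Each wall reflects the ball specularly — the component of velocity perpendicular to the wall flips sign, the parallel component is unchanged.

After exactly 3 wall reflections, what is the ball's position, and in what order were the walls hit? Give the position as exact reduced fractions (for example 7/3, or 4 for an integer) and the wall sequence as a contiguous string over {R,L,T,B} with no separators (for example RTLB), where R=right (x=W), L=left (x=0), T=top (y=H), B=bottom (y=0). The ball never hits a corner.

1. t=2 → R at (8,4); v=(-1,1)
2. t=6 → T at (2,10); v=(-1,-1)
3. t=2 → L at (0,8); v=(1,-1)

Final position: (0,8)
Wall sequence: RTL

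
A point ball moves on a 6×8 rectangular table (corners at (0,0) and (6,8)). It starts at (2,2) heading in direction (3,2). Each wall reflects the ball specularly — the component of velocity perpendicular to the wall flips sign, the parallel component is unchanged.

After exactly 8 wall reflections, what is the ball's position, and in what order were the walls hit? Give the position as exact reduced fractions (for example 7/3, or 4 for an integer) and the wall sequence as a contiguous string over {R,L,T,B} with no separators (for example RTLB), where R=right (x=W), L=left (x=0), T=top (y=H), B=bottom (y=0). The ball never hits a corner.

Final position: (1,8)
Wall sequence: RTLRBLRT

1. t=4/3 → R at (6,14/3); v=(-3,2)
2. t=5/3 → T at (1,8); v=(-3,-2)
3. t=1/3 → L at (0,22/3); v=(3,-2)
4. t=2 → R at (6,10/3); v=(-3,-2)
5. t=5/3 → B at (1,0); v=(-3,2)
6. t=1/3 → L at (0,2/3); v=(3,2)
7. t=2 → R at (6,14/3); v=(-3,2)
8. t=5/3 → T at (1,8); v=(-3,-2)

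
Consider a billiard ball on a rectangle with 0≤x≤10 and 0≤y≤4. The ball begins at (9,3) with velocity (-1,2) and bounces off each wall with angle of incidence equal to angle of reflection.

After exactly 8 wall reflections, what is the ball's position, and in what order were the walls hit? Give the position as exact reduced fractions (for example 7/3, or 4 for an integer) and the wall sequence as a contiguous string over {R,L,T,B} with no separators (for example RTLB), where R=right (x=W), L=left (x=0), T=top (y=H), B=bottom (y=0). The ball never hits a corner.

1. t=1/2 → T at (17/2,4); v=(-1,-2)
2. t=2 → B at (13/2,0); v=(-1,2)
3. t=2 → T at (9/2,4); v=(-1,-2)
4. t=2 → B at (5/2,0); v=(-1,2)
5. t=2 → T at (1/2,4); v=(-1,-2)
6. t=1/2 → L at (0,3); v=(1,-2)
7. t=3/2 → B at (3/2,0); v=(1,2)
8. t=2 → T at (7/2,4); v=(1,-2)

Final position: (7/2,4)
Wall sequence: TBTBTLBT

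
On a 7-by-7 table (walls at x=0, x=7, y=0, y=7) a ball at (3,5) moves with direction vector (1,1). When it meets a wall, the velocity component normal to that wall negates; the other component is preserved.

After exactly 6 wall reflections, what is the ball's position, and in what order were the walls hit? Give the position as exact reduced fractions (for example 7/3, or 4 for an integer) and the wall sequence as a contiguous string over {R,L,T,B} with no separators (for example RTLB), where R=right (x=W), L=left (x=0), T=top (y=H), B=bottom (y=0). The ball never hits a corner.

Final position: (7,5)
Wall sequence: TRBLTR

1. t=2 → T at (5,7); v=(1,-1)
2. t=2 → R at (7,5); v=(-1,-1)
3. t=5 → B at (2,0); v=(-1,1)
4. t=2 → L at (0,2); v=(1,1)
5. t=5 → T at (5,7); v=(1,-1)
6. t=2 → R at (7,5); v=(-1,-1)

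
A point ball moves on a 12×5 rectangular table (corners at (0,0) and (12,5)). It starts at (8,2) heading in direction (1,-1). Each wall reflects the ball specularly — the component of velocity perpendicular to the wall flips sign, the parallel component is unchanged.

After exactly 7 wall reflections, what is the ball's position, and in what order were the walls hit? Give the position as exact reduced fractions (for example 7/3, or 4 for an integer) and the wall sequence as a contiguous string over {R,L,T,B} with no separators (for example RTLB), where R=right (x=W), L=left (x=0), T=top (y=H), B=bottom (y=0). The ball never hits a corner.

Final position: (6,0)
Wall sequence: BRTBLTB

1. t=2 → B at (10,0); v=(1,1)
2. t=2 → R at (12,2); v=(-1,1)
3. t=3 → T at (9,5); v=(-1,-1)
4. t=5 → B at (4,0); v=(-1,1)
5. t=4 → L at (0,4); v=(1,1)
6. t=1 → T at (1,5); v=(1,-1)
7. t=5 → B at (6,0); v=(1,1)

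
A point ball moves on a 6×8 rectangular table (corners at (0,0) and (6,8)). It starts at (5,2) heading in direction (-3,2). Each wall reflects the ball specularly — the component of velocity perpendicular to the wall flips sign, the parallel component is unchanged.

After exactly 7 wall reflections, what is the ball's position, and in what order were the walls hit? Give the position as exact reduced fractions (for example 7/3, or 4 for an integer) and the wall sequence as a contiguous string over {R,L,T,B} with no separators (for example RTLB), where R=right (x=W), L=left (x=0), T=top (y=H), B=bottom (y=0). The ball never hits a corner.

Final position: (0,16/3)
Wall sequence: LTRLBRL

1. t=5/3 → L at (0,16/3); v=(3,2)
2. t=4/3 → T at (4,8); v=(3,-2)
3. t=2/3 → R at (6,20/3); v=(-3,-2)
4. t=2 → L at (0,8/3); v=(3,-2)
5. t=4/3 → B at (4,0); v=(3,2)
6. t=2/3 → R at (6,4/3); v=(-3,2)
7. t=2 → L at (0,16/3); v=(3,2)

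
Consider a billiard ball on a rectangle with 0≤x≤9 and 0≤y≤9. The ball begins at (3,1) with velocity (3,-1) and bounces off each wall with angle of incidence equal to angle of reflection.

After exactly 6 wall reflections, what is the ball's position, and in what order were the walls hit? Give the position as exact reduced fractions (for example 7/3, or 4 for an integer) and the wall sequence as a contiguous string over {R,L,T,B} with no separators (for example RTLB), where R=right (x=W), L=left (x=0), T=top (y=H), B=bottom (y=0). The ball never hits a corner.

1. t=1 → B at (6,0); v=(3,1)
2. t=1 → R at (9,1); v=(-3,1)
3. t=3 → L at (0,4); v=(3,1)
4. t=3 → R at (9,7); v=(-3,1)
5. t=2 → T at (3,9); v=(-3,-1)
6. t=1 → L at (0,8); v=(3,-1)

Final position: (0,8)
Wall sequence: BRLRTL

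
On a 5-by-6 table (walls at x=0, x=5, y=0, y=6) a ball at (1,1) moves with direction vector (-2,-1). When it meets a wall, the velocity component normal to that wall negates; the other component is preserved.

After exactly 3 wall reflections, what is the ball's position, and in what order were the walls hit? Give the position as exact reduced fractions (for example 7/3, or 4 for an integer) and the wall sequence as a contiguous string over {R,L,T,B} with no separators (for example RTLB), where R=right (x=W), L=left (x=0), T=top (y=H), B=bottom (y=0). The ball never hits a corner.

1. t=1/2 → L at (0,1/2); v=(2,-1)
2. t=1/2 → B at (1,0); v=(2,1)
3. t=2 → R at (5,2); v=(-2,1)

Final position: (5,2)
Wall sequence: LBR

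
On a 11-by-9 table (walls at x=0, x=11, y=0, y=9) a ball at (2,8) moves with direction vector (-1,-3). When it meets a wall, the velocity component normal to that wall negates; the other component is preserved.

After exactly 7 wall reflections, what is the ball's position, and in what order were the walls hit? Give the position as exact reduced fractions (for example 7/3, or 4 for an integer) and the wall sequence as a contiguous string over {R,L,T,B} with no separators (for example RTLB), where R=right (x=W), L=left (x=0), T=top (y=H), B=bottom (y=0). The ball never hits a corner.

1. t=2 → L at (0,2); v=(1,-3)
2. t=2/3 → B at (2/3,0); v=(1,3)
3. t=3 → T at (11/3,9); v=(1,-3)
4. t=3 → B at (20/3,0); v=(1,3)
5. t=3 → T at (29/3,9); v=(1,-3)
6. t=4/3 → R at (11,5); v=(-1,-3)
7. t=5/3 → B at (28/3,0); v=(-1,3)

Final position: (28/3,0)
Wall sequence: LBTBTRB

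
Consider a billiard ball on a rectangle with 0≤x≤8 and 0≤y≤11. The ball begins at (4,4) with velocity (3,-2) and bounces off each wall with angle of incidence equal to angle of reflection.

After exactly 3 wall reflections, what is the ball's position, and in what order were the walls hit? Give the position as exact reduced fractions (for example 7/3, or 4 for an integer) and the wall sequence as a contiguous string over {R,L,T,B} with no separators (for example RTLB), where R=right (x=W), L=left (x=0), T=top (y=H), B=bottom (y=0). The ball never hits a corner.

Final position: (0,4)
Wall sequence: RBL

1. t=4/3 → R at (8,4/3); v=(-3,-2)
2. t=2/3 → B at (6,0); v=(-3,2)
3. t=2 → L at (0,4); v=(3,2)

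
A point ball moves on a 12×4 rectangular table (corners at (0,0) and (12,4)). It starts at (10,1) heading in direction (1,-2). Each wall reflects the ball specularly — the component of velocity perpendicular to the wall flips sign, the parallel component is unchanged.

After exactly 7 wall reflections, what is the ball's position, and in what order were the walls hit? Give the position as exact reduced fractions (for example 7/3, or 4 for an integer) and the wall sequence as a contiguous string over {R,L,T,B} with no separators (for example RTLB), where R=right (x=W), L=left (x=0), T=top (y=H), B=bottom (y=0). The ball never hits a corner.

Final position: (7/2,4)
Wall sequence: BRTBTBT

1. t=1/2 → B at (21/2,0); v=(1,2)
2. t=3/2 → R at (12,3); v=(-1,2)
3. t=1/2 → T at (23/2,4); v=(-1,-2)
4. t=2 → B at (19/2,0); v=(-1,2)
5. t=2 → T at (15/2,4); v=(-1,-2)
6. t=2 → B at (11/2,0); v=(-1,2)
7. t=2 → T at (7/2,4); v=(-1,-2)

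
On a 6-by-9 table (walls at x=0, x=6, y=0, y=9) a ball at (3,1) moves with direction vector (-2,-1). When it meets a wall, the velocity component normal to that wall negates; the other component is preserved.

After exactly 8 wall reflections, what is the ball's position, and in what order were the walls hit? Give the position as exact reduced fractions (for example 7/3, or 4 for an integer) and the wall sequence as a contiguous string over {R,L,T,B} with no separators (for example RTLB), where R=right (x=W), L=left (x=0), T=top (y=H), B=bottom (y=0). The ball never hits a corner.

Final position: (6,5/2)
Wall sequence: BLRLTRLR

1. t=1 → B at (1,0); v=(-2,1)
2. t=1/2 → L at (0,1/2); v=(2,1)
3. t=3 → R at (6,7/2); v=(-2,1)
4. t=3 → L at (0,13/2); v=(2,1)
5. t=5/2 → T at (5,9); v=(2,-1)
6. t=1/2 → R at (6,17/2); v=(-2,-1)
7. t=3 → L at (0,11/2); v=(2,-1)
8. t=3 → R at (6,5/2); v=(-2,-1)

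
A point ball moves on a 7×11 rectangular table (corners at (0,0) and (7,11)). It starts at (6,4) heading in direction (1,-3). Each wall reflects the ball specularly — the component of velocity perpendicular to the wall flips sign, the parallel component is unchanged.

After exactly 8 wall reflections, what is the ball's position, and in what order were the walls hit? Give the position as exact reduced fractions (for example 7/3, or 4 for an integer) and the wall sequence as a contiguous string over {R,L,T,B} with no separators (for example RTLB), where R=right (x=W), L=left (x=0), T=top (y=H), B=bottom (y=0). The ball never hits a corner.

1. t=1 → R at (7,1); v=(-1,-3)
2. t=1/3 → B at (20/3,0); v=(-1,3)
3. t=11/3 → T at (3,11); v=(-1,-3)
4. t=3 → L at (0,2); v=(1,-3)
5. t=2/3 → B at (2/3,0); v=(1,3)
6. t=11/3 → T at (13/3,11); v=(1,-3)
7. t=8/3 → R at (7,3); v=(-1,-3)
8. t=1 → B at (6,0); v=(-1,3)

Final position: (6,0)
Wall sequence: RBTLBTRB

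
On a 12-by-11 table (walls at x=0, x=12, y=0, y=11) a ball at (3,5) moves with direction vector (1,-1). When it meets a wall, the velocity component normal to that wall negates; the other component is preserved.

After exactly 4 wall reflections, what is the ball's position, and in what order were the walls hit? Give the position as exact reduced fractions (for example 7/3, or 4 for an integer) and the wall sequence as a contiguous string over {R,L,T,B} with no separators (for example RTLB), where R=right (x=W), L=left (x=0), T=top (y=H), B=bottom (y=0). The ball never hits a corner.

Final position: (0,6)
Wall sequence: BRTL

1. t=5 → B at (8,0); v=(1,1)
2. t=4 → R at (12,4); v=(-1,1)
3. t=7 → T at (5,11); v=(-1,-1)
4. t=5 → L at (0,6); v=(1,-1)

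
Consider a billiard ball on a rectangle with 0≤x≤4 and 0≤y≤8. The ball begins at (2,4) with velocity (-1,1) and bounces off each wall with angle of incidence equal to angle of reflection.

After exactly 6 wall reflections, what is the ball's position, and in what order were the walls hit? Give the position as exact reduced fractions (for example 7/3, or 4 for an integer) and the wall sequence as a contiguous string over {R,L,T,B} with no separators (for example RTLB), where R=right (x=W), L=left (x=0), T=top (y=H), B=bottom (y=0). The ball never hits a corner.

1. t=2 → L at (0,6); v=(1,1)
2. t=2 → T at (2,8); v=(1,-1)
3. t=2 → R at (4,6); v=(-1,-1)
4. t=4 → L at (0,2); v=(1,-1)
5. t=2 → B at (2,0); v=(1,1)
6. t=2 → R at (4,2); v=(-1,1)

Final position: (4,2)
Wall sequence: LTRLBR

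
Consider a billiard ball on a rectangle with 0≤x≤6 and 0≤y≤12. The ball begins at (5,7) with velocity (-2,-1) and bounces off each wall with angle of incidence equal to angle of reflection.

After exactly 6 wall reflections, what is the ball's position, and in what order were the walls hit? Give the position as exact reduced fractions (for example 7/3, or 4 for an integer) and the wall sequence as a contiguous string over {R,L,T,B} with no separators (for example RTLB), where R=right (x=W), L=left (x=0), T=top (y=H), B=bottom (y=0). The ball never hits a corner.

Final position: (0,15/2)
Wall sequence: LRBLRL

1. t=5/2 → L at (0,9/2); v=(2,-1)
2. t=3 → R at (6,3/2); v=(-2,-1)
3. t=3/2 → B at (3,0); v=(-2,1)
4. t=3/2 → L at (0,3/2); v=(2,1)
5. t=3 → R at (6,9/2); v=(-2,1)
6. t=3 → L at (0,15/2); v=(2,1)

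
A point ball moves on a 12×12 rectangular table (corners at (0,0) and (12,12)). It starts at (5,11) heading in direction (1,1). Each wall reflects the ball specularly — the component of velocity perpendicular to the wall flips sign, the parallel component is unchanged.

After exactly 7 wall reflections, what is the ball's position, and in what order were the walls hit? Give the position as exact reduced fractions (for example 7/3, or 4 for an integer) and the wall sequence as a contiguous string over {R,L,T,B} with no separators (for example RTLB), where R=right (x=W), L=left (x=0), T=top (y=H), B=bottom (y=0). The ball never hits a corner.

Final position: (6,0)
Wall sequence: TRBLTRB

1. t=1 → T at (6,12); v=(1,-1)
2. t=6 → R at (12,6); v=(-1,-1)
3. t=6 → B at (6,0); v=(-1,1)
4. t=6 → L at (0,6); v=(1,1)
5. t=6 → T at (6,12); v=(1,-1)
6. t=6 → R at (12,6); v=(-1,-1)
7. t=6 → B at (6,0); v=(-1,1)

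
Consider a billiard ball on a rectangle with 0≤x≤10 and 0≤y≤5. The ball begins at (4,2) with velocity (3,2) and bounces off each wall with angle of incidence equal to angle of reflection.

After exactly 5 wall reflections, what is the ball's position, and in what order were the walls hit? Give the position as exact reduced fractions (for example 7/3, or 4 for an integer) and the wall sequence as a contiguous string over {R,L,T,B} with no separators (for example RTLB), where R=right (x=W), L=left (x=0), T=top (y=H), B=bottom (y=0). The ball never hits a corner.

1. t=3/2 → T at (17/2,5); v=(3,-2)
2. t=1/2 → R at (10,4); v=(-3,-2)
3. t=2 → B at (4,0); v=(-3,2)
4. t=4/3 → L at (0,8/3); v=(3,2)
5. t=7/6 → T at (7/2,5); v=(3,-2)

Final position: (7/2,5)
Wall sequence: TRBLT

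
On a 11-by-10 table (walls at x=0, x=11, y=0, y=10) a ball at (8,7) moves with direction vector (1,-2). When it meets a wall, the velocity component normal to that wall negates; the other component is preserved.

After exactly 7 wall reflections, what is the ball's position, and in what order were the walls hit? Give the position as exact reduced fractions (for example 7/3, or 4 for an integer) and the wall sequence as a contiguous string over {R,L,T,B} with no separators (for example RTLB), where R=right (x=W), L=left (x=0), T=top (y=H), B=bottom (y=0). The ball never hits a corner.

Final position: (19/2,0)
Wall sequence: RBTBLTB

1. t=3 → R at (11,1); v=(-1,-2)
2. t=1/2 → B at (21/2,0); v=(-1,2)
3. t=5 → T at (11/2,10); v=(-1,-2)
4. t=5 → B at (1/2,0); v=(-1,2)
5. t=1/2 → L at (0,1); v=(1,2)
6. t=9/2 → T at (9/2,10); v=(1,-2)
7. t=5 → B at (19/2,0); v=(1,2)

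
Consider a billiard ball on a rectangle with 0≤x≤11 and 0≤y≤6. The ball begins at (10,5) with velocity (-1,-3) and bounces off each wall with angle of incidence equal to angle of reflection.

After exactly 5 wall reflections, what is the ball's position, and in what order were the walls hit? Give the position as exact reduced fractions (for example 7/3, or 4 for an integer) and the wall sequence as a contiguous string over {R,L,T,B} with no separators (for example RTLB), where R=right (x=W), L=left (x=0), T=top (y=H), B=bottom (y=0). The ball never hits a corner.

1. t=5/3 → B at (25/3,0); v=(-1,3)
2. t=2 → T at (19/3,6); v=(-1,-3)
3. t=2 → B at (13/3,0); v=(-1,3)
4. t=2 → T at (7/3,6); v=(-1,-3)
5. t=2 → B at (1/3,0); v=(-1,3)

Final position: (1/3,0)
Wall sequence: BTBTB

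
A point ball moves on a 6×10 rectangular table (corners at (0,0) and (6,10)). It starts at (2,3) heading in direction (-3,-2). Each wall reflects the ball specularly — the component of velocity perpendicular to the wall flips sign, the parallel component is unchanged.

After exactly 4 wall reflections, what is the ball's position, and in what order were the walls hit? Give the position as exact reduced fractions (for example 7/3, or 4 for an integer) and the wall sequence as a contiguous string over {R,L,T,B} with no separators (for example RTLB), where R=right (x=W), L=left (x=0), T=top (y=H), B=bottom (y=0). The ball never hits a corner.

1. t=2/3 → L at (0,5/3); v=(3,-2)
2. t=5/6 → B at (5/2,0); v=(3,2)
3. t=7/6 → R at (6,7/3); v=(-3,2)
4. t=2 → L at (0,19/3); v=(3,2)

Final position: (0,19/3)
Wall sequence: LBRL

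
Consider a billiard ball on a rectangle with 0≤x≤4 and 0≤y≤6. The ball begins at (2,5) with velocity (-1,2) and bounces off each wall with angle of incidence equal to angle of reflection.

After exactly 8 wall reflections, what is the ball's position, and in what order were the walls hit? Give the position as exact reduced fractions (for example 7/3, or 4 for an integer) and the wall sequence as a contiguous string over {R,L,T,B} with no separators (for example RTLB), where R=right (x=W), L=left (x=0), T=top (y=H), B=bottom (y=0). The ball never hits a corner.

Final position: (5/2,6)
Wall sequence: TLBRTBLT

1. t=1/2 → T at (3/2,6); v=(-1,-2)
2. t=3/2 → L at (0,3); v=(1,-2)
3. t=3/2 → B at (3/2,0); v=(1,2)
4. t=5/2 → R at (4,5); v=(-1,2)
5. t=1/2 → T at (7/2,6); v=(-1,-2)
6. t=3 → B at (1/2,0); v=(-1,2)
7. t=1/2 → L at (0,1); v=(1,2)
8. t=5/2 → T at (5/2,6); v=(1,-2)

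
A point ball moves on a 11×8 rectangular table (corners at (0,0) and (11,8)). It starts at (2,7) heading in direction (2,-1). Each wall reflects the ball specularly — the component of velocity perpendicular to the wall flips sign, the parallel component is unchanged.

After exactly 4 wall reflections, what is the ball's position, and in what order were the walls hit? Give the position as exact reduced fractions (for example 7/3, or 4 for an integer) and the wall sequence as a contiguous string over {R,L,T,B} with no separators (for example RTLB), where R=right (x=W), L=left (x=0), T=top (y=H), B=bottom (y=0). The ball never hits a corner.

1. t=9/2 → R at (11,5/2); v=(-2,-1)
2. t=5/2 → B at (6,0); v=(-2,1)
3. t=3 → L at (0,3); v=(2,1)
4. t=5 → T at (10,8); v=(2,-1)

Final position: (10,8)
Wall sequence: RBLT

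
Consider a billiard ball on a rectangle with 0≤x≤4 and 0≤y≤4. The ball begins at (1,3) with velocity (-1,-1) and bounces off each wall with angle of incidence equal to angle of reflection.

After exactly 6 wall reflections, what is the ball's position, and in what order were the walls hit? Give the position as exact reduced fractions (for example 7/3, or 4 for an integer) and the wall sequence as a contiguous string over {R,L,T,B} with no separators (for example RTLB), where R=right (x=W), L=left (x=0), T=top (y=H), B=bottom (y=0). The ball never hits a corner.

1. t=1 → L at (0,2); v=(1,-1)
2. t=2 → B at (2,0); v=(1,1)
3. t=2 → R at (4,2); v=(-1,1)
4. t=2 → T at (2,4); v=(-1,-1)
5. t=2 → L at (0,2); v=(1,-1)
6. t=2 → B at (2,0); v=(1,1)

Final position: (2,0)
Wall sequence: LBRTLB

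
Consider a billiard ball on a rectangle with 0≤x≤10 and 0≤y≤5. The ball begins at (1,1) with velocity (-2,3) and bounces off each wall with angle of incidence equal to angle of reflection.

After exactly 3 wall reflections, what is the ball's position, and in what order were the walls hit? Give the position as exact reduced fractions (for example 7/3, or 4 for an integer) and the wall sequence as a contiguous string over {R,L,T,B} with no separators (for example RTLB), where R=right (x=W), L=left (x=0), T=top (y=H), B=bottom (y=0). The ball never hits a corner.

Final position: (5,0)
Wall sequence: LTB

1. t=1/2 → L at (0,5/2); v=(2,3)
2. t=5/6 → T at (5/3,5); v=(2,-3)
3. t=5/3 → B at (5,0); v=(2,3)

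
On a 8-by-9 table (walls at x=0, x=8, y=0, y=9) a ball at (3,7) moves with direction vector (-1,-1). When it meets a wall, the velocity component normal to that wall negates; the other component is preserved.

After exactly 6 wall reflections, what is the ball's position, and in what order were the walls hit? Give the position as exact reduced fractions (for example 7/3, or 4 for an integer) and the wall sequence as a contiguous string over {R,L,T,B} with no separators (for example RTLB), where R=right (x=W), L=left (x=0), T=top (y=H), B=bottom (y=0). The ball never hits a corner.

Final position: (6,0)
Wall sequence: LBRTLB

1. t=3 → L at (0,4); v=(1,-1)
2. t=4 → B at (4,0); v=(1,1)
3. t=4 → R at (8,4); v=(-1,1)
4. t=5 → T at (3,9); v=(-1,-1)
5. t=3 → L at (0,6); v=(1,-1)
6. t=6 → B at (6,0); v=(1,1)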